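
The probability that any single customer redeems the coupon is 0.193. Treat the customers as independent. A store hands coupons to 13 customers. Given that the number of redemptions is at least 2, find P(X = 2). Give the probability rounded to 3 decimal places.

0.368

X ~ Binomial(13, 0.193). Want P(X=2 | X≥2) = P(X=2) / P(X≥2).
P(X=2) = C(13,2)·0.193^2·0.807^11 = 0.27467
P(X≥2) = 1 − 0.06157 − 0.19142 = 0.74701
Ratio = 0.27467 / 0.74701 = 0.36770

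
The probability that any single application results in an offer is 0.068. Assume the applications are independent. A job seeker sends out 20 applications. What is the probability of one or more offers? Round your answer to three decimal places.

P(at least one) = 1 − P(none) = 1 − (1 − 0.068)^20
= 1 − 0.24452 = 0.75548

0.755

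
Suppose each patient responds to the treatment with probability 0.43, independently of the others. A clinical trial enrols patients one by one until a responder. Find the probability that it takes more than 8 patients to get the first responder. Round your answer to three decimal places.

0.011

Y = number of patients to the first success; geometric, p = 0.43.
P(Y > 8) = P(first 8 all fail) = (1−p)^8 = 0.01114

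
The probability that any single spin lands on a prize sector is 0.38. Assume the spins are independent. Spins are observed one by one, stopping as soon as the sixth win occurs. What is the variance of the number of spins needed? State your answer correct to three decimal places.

Y = total spins until the sixth success; negative binomial with r=6, p=0.38.
Var(Y) = r(1−p)/p² = 6·0.62 / 0.38² = 25.76177

25.762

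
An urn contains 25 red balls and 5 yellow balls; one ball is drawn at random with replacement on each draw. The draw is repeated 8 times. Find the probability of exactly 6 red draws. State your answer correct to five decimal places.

0.26048

X ~ Binomial(n=8, p=0.833333).
P(X=6) = C(8,6) · p^6 · (1−p)^2
= 28 · 0.3349 · 0.027778 = 0.2604762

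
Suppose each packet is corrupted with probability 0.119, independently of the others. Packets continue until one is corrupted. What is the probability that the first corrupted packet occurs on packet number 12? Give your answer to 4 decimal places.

0.0295

Geometric (trials to first success), p = 0.119.
P(Y = 12) = (1−p)^11 · p = 0.24816 · 0.119 = 0.029531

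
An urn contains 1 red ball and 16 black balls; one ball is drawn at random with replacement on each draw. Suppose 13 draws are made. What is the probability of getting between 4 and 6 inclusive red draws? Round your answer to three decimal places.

X ~ Binomial(13, 0.058824); P(4 ≤ X ≤ 6) = Σ C(13,k) p^k (1−p)^(13−k) over k:
  k=4: C(13,4)·0.058824^4·0.941176^9 = 0.00496
  k=5: C(13,5)·0.058824^5·0.941176^8 = 0.00056
  k=6: C(13,6)·0.058824^6·0.941176^7 = 0.00005
Total = 0.00557

0.006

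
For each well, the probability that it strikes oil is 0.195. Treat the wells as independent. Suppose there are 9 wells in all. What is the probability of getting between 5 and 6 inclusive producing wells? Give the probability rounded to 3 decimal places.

X ~ Binomial(9, 0.195); P(5 ≤ X ≤ 6) = Σ C(9,k) p^k (1−p)^(9−k) over k:
  k=5: C(9,5)·0.195^5·0.805^4 = 0.01492
  k=6: C(9,6)·0.195^6·0.805^3 = 0.00241
Total = 0.01733

0.017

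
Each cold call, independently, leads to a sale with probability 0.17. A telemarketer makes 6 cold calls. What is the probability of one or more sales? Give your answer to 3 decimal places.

0.673

P(at least one) = 1 − P(none) = 1 − (1 − 0.17)^6
= 1 − 0.32694 = 0.67306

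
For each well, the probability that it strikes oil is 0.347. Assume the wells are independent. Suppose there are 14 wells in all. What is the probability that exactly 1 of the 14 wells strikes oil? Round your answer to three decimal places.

X ~ Binomial(n=14, p=0.347).
P(X=1) = C(14,1) · p^1 · (1−p)^13
= 14 · 0.347 · 0.0039253 = 0.01907

0.019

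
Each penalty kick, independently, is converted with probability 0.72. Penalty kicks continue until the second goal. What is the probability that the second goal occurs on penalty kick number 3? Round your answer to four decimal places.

0.2903

Y = trial on which the second success occurs; negative binomial, r=2, p=0.72.
P(Y=3) = C(2,1) · p^2 · (1−p)^1
= 2 · 0.5184 · 0.28 = 0.290304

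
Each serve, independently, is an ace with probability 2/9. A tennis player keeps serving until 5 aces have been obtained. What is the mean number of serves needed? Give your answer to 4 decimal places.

Y = total serves until the fifth success; negative binomial with r=5, p=0.222222.
E[Y] = r / p = 5 / 0.222222 = 22.500000

22.5000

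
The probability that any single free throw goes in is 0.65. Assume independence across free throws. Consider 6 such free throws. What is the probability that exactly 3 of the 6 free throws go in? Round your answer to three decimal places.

X ~ Binomial(n=6, p=0.65).
P(X=3) = C(6,3) · p^3 · (1−p)^3
= 20 · 0.27463 · 0.042875 = 0.23549

0.235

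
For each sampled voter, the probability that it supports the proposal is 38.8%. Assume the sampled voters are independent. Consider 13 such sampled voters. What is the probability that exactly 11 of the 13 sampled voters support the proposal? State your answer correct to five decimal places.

0.00088

X ~ Binomial(n=13, p=0.388).
P(X=11) = C(13,11) · p^11 · (1−p)^2
= 78 · 3.0002e-05 · 0.37454 = 0.0008765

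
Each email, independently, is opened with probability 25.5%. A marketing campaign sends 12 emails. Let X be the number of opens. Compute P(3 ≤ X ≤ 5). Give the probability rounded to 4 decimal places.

X ~ Binomial(12, 0.255); P(3 ≤ X ≤ 5) = Σ C(12,k) p^k (1−p)^(12−k) over k:
  k=3: C(12,3)·0.255^3·0.745^9 = 0.257899
  k=4: C(12,4)·0.255^4·0.745^8 = 0.198617
  k=5: C(12,5)·0.255^5·0.745^7 = 0.108773
Total = 0.565289

0.5653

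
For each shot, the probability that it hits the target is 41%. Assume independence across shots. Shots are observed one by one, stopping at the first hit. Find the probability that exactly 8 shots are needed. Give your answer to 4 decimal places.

Geometric (trials to first success), p = 0.41.
P(Y = 8) = (1−p)^7 · p = 0.024887 · 0.41 = 0.010203

0.0102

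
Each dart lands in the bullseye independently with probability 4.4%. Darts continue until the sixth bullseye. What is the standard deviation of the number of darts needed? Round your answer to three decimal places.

54.432

Y = total darts until the sixth success; negative binomial with r=6, p=0.044.
SD(Y) = √[r(1−p)/p²] = √(2962.80992) = 54.43170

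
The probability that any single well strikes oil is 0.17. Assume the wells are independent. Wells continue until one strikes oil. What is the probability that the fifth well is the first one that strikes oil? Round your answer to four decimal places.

0.0807

Geometric (trials to first success), p = 0.17.
P(Y = 5) = (1−p)^4 · p = 0.47458 · 0.17 = 0.080679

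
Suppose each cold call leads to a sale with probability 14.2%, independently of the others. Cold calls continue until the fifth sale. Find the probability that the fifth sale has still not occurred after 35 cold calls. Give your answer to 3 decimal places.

0.433

Needing more than 35 cold calls ⇔ fewer than 5 successes in the first 35. With X ~ Binomial(35, 0.142), P(Y > 35) = P(X ≤ 4).
  k=0: C(35,0)·0.142^0·0.858^35 = 0.00470
  k=1: C(35,1)·0.142^1·0.858^34 = 0.02722
  k=2: C(35,2)·0.142^2·0.858^33 = 0.07659
  k=3: C(35,3)·0.142^3·0.858^32 = 0.13943
  k=4: C(35,4)·0.142^4·0.858^31 = 0.18461
P(X ≤ 4) = 0.43256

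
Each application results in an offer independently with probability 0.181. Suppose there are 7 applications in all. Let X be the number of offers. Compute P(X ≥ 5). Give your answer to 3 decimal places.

0.003

X ~ Binomial(7, 0.181); P(X ≥ 5) = Σ C(7,k) p^k (1−p)^(7−k) over k:
  k=5: C(7,5)·0.181^5·0.819^2 = 0.00274
  k=6: C(7,6)·0.181^6·0.819^1 = 0.00020
  k=7: C(7,7)·0.181^7·0.819^0 = 0.00001
Total = 0.00294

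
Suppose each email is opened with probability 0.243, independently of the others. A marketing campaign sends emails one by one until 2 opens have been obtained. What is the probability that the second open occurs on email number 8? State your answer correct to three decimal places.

0.078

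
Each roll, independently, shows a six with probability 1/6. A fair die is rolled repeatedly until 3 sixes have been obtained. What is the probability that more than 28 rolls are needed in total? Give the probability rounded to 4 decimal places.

Needing more than 28 rolls ⇔ fewer than 3 successes in the first 28. With X ~ Binomial(28, 0.166667), P(Y > 28) = P(X ≤ 2).
  k=0: C(28,0)·0.166667^0·0.833333^28 = 0.006066
  k=1: C(28,1)·0.166667^1·0.833333^27 = 0.033971
  k=2: C(28,2)·0.166667^2·0.833333^26 = 0.091723
P(X ≤ 2) = 0.131760

0.1318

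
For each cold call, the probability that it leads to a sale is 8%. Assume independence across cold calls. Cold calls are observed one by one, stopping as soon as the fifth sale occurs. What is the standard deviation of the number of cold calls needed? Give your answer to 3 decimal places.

Y = total cold calls until the fifth success; negative binomial with r=5, p=0.08.
SD(Y) = √[r(1−p)/p²] = √(718.75000) = 26.80951

26.810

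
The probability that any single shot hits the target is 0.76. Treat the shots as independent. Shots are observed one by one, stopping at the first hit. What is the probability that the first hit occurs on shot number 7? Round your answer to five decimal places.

0.00015

Geometric (trials to first success), p = 0.76.
P(Y = 7) = (1−p)^6 · p = 0.0001911 · 0.76 = 0.0001452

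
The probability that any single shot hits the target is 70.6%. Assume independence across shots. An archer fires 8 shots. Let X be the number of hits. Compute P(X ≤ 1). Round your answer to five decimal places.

X ~ Binomial(8, 0.706); P(X ≤ 1) = Σ C(8,k) p^k (1−p)^(8−k) over k:
  k=0: C(8,0)·0.706^0·0.294^8 = 0.0000558
  k=1: C(8,1)·0.706^1·0.294^7 = 0.0010723
Total = 0.0011281

0.00113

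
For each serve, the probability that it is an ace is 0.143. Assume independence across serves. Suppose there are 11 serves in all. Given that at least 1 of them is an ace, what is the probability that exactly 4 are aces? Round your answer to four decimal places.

0.0574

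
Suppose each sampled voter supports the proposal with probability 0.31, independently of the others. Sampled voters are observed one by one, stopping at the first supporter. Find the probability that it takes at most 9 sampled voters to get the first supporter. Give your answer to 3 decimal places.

Y = number of sampled voters to the first success; geometric, p = 0.31.
P(Y ≤ 9) = 1 − (1−p)^9 = 1 − 0.03545 = 0.96455

0.965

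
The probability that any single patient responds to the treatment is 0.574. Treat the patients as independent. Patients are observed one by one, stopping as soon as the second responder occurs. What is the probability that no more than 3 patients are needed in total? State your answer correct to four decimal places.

0.6102

Finishing within 3 patients ⇔ at least 2 successes in the first 3. With X ~ Binomial(3, 0.574), P(Y ≤ 3) = 1 − P(X ≤ 1).
  k=0: C(3,0)·0.574^0·0.426^3 = 0.077309
  k=1: C(3,1)·0.574^1·0.426^2 = 0.312502
1 − 0.389810 = 0.610190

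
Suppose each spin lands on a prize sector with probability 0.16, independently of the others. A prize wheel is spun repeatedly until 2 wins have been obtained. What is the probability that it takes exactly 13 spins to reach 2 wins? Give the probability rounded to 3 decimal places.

0.045

Y = trial on which the second success occurs; negative binomial, r=2, p=0.16.
P(Y=13) = C(12,1) · p^2 · (1−p)^11
= 12 · 0.0256 · 0.14692 = 0.04513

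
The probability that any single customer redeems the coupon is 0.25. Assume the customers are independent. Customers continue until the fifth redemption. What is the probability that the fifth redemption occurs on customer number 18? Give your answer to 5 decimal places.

0.05522

Y = trial on which the fifth success occurs; negative binomial, r=5, p=0.25.
P(Y=18) = C(17,4) · p^5 · (1−p)^13
= 2380 · 0.00097656 · 0.023757 = 0.0552171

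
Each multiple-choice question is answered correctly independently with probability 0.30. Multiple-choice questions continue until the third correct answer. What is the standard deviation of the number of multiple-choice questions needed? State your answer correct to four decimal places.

4.8305

Y = total multiple-choice questions until the third success; negative binomial with r=3, p=0.30.
SD(Y) = √[r(1−p)/p²] = √(23.333333) = 4.830459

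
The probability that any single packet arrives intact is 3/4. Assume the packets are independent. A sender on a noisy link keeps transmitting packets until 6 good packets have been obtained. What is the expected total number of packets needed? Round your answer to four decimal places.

8.0000

Y = total packets until the sixth success; negative binomial with r=6, p=0.75.
E[Y] = r / p = 6 / 0.75 = 8.000000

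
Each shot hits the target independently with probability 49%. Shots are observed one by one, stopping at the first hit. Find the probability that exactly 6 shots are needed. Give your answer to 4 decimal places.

0.0169

Geometric (trials to first success), p = 0.49.
P(Y = 6) = (1−p)^5 · p = 0.034503 · 0.49 = 0.016906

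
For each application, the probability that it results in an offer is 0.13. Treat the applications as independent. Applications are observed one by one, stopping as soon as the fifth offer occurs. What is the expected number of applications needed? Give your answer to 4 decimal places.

38.4615

Y = total applications until the fifth success; negative binomial with r=5, p=0.13.
E[Y] = r / p = 5 / 0.13 = 38.461538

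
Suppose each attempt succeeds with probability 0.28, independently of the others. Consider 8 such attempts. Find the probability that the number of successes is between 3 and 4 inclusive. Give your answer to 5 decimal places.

X ~ Binomial(8, 0.28); P(3 ≤ X ≤ 4) = Σ C(8,k) p^k (1−p)^(8−k) over k:
  k=3: C(8,3)·0.28^3·0.72^5 = 0.2378617
  k=4: C(8,4)·0.28^4·0.72^4 = 0.1156272
Total = 0.3534890

0.35349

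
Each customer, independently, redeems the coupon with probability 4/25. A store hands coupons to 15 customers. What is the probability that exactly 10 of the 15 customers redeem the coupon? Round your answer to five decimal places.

X ~ Binomial(n=15, p=0.16).
P(X=10) = C(15,10) · p^10 · (1−p)^5
= 3003 · 1.0995e-08 · 0.41821 = 0.0000138

0.00001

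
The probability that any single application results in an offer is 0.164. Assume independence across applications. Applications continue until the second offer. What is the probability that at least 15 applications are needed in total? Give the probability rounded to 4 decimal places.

0.3051

Needing more than 14 applications ⇔ fewer than 2 successes in the first 14. With X ~ Binomial(14, 0.164), P(Y > 14) = P(X ≤ 1).
  k=0: C(14,0)·0.164^0·0.836^14 = 0.081449
  k=1: C(14,1)·0.164^1·0.836^13 = 0.223694
P(X ≤ 1) = 0.305143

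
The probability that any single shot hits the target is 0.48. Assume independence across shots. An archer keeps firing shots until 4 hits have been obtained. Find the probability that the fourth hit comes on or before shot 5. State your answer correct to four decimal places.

0.1635

Finishing within 5 shots ⇔ at least 4 successes in the first 5. With X ~ Binomial(5, 0.48), P(Y ≤ 5) = 1 − P(X ≤ 3).
  k=0: C(5,0)·0.48^0·0.52^5 = 0.038020
  k=1: C(5,1)·0.48^1·0.52^4 = 0.175479
  k=2: C(5,2)·0.48^2·0.52^3 = 0.323961
  k=3: C(5,3)·0.48^3·0.52^2 = 0.299041
1 − 0.836501 = 0.163499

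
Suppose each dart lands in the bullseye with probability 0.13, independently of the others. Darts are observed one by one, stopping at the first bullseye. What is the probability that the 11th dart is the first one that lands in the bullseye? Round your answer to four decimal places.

Geometric (trials to first success), p = 0.13.
P(Y = 11) = (1−p)^10 · p = 0.24842 · 0.13 = 0.032295

0.0323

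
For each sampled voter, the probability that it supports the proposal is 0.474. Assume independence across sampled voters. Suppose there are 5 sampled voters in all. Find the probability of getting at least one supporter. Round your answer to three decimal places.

P(at least one) = 1 − P(none) = 1 − (1 − 0.474)^5
= 1 − 0.04027 = 0.95973

0.960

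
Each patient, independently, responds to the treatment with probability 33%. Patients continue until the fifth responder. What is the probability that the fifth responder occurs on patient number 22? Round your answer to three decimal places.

Y = trial on which the fifth success occurs; negative binomial, r=5, p=0.33.
P(Y=22) = C(21,4) · p^5 · (1−p)^17
= 5985 · 0.0039135 · 0.0011048 = 0.02588

0.026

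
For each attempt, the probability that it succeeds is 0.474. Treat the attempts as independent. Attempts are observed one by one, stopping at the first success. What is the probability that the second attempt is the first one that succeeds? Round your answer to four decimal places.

0.2493

Geometric (trials to first success), p = 0.474.
P(Y = 2) = (1−p)^1 · p = 0.526 · 0.474 = 0.249324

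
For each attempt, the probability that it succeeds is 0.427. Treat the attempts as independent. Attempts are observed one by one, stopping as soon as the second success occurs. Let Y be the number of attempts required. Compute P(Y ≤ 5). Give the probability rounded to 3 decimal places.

0.708

Finishing within 5 attempts ⇔ at least 2 successes in the first 5. With X ~ Binomial(5, 0.427), P(Y ≤ 5) = 1 − P(X ≤ 1).
  k=0: C(5,0)·0.427^0·0.573^5 = 0.06177
  k=1: C(5,1)·0.427^1·0.573^4 = 0.23015
1 − 0.29192 = 0.70808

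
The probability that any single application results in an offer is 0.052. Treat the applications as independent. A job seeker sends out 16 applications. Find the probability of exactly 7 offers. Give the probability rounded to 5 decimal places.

X ~ Binomial(n=16, p=0.052).
P(X=7) = C(16,7) · p^7 · (1−p)^9
= 11440 · 1.0281e-09 · 0.61841 = 0.0000073

0.00001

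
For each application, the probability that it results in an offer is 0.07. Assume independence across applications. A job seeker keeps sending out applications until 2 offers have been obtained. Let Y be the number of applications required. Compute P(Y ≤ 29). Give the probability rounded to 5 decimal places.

0.61202

Finishing within 29 applications ⇔ at least 2 successes in the first 29. With X ~ Binomial(29, 0.07), P(Y ≤ 29) = 1 − P(X ≤ 1).
  k=0: C(29,0)·0.07^0·0.93^29 = 0.1219005
  k=1: C(29,1)·0.07^1·0.93^28 = 0.2660839
1 − 0.3879844 = 0.6120156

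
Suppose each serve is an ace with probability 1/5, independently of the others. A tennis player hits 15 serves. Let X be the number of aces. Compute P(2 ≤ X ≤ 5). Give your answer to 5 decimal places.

0.77182

X ~ Binomial(15, 0.20); P(2 ≤ X ≤ 5) = Σ C(15,k) p^k (1−p)^(15−k) over k:
  k=2: C(15,2)·0.20^2·0.80^13 = 0.2308974
  k=3: C(15,3)·0.20^3·0.80^12 = 0.2501389
  k=4: C(15,4)·0.20^4·0.80^11 = 0.1876042
  k=5: C(15,5)·0.20^5·0.80^10 = 0.1031823
Total = 0.7718228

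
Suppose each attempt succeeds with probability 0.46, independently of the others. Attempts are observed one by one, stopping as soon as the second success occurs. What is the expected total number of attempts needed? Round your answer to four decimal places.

Y = total attempts until the second success; negative binomial with r=2, p=0.46.
E[Y] = r / p = 2 / 0.46 = 4.347826

4.3478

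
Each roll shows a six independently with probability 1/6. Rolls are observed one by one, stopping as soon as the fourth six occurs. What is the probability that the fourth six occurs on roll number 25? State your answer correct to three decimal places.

0.034

Y = trial on which the fourth success occurs; negative binomial, r=4, p=0.166667.
P(Y=25) = C(24,3) · p^4 · (1−p)^21
= 2024 · 0.0007716 · 0.021737 = 0.03395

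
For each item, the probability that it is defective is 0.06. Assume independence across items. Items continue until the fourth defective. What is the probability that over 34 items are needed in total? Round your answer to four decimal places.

0.8554

Needing more than 34 items ⇔ fewer than 4 successes in the first 34. With X ~ Binomial(34, 0.06), P(Y > 34) = P(X ≤ 3).
  k=0: C(34,0)·0.06^0·0.94^34 = 0.121996
  k=1: C(34,1)·0.06^1·0.94^33 = 0.264758
  k=2: C(34,2)·0.06^2·0.94^32 = 0.278841
  k=3: C(34,3)·0.06^3·0.94^31 = 0.189849
P(X ≤ 3) = 0.855445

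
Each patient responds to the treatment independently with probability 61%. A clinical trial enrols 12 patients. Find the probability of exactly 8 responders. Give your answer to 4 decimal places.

X ~ Binomial(n=12, p=0.61).
P(X=8) = C(12,8) · p^8 · (1−p)^4
= 495 · 0.019171 · 0.023134 = 0.219534

0.2195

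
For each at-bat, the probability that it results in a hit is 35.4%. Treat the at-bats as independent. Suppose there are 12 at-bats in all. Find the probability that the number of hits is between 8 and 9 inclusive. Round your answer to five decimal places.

X ~ Binomial(12, 0.354); P(8 ≤ X ≤ 9) = Σ C(12,k) p^k (1−p)^(12−k) over k:
  k=8: C(12,8)·0.354^8·0.646^4 = 0.0212599
  k=9: C(12,9)·0.354^9·0.646^3 = 0.0051779
Total = 0.0264378

0.02644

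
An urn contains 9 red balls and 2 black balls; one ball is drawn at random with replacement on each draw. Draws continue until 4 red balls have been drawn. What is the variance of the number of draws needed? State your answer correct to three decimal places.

1.086

Y = total draws until the fourth success; negative binomial with r=4, p=0.818182.
Var(Y) = r(1−p)/p² = 4·0.181818 / 0.818182² = 1.08642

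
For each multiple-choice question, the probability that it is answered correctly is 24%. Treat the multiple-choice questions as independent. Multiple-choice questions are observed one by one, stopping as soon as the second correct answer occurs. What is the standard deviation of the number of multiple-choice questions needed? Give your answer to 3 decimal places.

5.137

Y = total multiple-choice questions until the second success; negative binomial with r=2, p=0.24.
SD(Y) = √[r(1−p)/p²] = √(26.38889) = 5.13701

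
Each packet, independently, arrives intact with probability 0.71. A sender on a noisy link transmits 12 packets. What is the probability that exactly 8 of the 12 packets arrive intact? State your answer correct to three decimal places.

0.226

X ~ Binomial(n=12, p=0.71).
P(X=8) = C(12,8) · p^8 · (1−p)^4
= 495 · 0.064575 · 0.0070728 = 0.22608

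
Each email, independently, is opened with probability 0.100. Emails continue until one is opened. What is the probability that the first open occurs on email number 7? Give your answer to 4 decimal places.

0.0531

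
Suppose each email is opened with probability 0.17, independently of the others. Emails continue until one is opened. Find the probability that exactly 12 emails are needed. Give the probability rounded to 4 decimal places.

0.0219

Geometric (trials to first success), p = 0.17.
P(Y = 12) = (1−p)^11 · p = 0.12878 · 0.17 = 0.021893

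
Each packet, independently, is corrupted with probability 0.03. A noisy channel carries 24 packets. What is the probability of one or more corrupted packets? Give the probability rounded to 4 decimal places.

0.5186

P(at least one) = 1 − P(none) = 1 − (1 − 0.03)^24
= 1 − 0.481417 = 0.518583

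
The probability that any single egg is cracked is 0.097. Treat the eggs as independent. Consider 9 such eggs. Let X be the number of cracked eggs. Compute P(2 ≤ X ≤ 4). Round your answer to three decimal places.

X ~ Binomial(9, 0.097); P(2 ≤ X ≤ 4) = Σ C(9,k) p^k (1−p)^(9−k) over k:
  k=2: C(9,2)·0.097^2·0.903^7 = 0.16583
  k=3: C(9,3)·0.097^3·0.903^6 = 0.04156
  k=4: C(9,4)·0.097^4·0.903^5 = 0.00670
Total = 0.21409

0.214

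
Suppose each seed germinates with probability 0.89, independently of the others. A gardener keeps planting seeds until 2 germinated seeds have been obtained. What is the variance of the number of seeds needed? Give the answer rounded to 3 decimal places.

Y = total seeds until the second success; negative binomial with r=2, p=0.89.
Var(Y) = r(1−p)/p² = 2·0.11 / 0.89² = 0.27774

0.278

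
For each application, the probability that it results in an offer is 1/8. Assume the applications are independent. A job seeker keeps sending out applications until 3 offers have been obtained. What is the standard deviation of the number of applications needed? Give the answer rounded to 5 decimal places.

12.96148

Y = total applications until the third success; negative binomial with r=3, p=0.125.
SD(Y) = √[r(1−p)/p²] = √(168.0000000) = 12.9614814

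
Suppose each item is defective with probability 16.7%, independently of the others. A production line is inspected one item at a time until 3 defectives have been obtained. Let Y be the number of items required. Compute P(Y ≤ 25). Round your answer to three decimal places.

0.812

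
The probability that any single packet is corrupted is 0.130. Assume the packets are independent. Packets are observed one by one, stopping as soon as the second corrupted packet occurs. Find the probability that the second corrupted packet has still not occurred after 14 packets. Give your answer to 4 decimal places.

Needing more than 14 packets ⇔ fewer than 2 successes in the first 14. With X ~ Binomial(14, 0.13), P(Y > 14) = P(X ≤ 1).
  k=0: C(14,0)·0.13^0·0.87^14 = 0.142321
  k=1: C(14,1)·0.13^1·0.87^13 = 0.297729
P(X ≤ 1) = 0.440051

0.4401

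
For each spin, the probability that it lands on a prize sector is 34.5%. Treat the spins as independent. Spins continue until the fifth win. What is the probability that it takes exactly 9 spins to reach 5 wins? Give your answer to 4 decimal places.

Y = trial on which the fifth success occurs; negative binomial, r=5, p=0.345.
P(Y=9) = C(8,4) · p^5 · (1−p)^4
= 70 · 0.0048876 · 0.18406 = 0.062974

0.0630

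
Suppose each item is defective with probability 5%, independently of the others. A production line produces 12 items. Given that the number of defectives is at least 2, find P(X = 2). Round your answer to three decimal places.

0.835

X ~ Binomial(12, 0.05). Want P(X=2 | X≥2) = P(X=2) / P(X≥2).
P(X=2) = C(12,2)·0.05^2·0.95^10 = 0.09879
P(X≥2) = 1 − 0.54036 − 0.34128 = 0.11836
Ratio = 0.09879 / 0.11836 = 0.83467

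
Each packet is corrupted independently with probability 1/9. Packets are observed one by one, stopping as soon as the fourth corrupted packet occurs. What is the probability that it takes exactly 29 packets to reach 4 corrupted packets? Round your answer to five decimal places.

Y = trial on which the fourth success occurs; negative binomial, r=4, p=0.111111.
P(Y=29) = C(28,3) · p^4 · (1−p)^25
= 3276 · 0.00015242 · 0.052624 = 0.0262761

0.02628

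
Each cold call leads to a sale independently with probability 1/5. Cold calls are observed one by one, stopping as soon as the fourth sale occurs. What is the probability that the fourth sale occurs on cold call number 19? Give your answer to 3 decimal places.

Y = trial on which the fourth success occurs; negative binomial, r=4, p=0.20.
P(Y=19) = C(18,3) · p^4 · (1−p)^15
= 816 · 0.0016 · 0.035184 = 0.04594

0.046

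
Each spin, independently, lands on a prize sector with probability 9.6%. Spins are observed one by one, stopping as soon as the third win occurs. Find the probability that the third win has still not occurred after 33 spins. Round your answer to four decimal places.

Needing more than 33 spins ⇔ fewer than 3 successes in the first 33. With X ~ Binomial(33, 0.096), P(Y > 33) = P(X ≤ 2).
  k=0: C(33,0)·0.096^0·0.904^33 = 0.035773
  k=1: C(33,1)·0.096^1·0.904^32 = 0.125365
  k=2: C(33,2)·0.096^2·0.904^31 = 0.213009
P(X ≤ 2) = 0.374147

0.3741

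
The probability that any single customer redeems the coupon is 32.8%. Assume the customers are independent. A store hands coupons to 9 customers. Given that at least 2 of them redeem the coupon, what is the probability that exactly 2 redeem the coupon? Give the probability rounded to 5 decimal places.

X ~ Binomial(9, 0.328). Want P(X=2 | X≥2) = P(X=2) / P(X≥2).
P(X=2) = C(9,2)·0.328^2·0.672^7 = 0.2396818
P(X≥2) = 1 − 0.0279462 − 0.1227639 = 0.8492899
Ratio = 0.2396818 / 0.8492899 = 0.2822144

0.28221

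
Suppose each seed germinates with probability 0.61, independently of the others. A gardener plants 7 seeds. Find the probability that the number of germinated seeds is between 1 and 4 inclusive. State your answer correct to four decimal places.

0.5568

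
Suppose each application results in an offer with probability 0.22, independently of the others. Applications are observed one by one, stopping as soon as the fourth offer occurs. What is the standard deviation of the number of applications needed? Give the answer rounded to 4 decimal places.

8.0289

Y = total applications until the fourth success; negative binomial with r=4, p=0.22.
SD(Y) = √[r(1−p)/p²] = √(64.462810) = 8.028874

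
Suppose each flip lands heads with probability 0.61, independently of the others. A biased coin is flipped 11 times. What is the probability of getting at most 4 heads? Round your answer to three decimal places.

X ~ Binomial(11, 0.61); P(X ≤ 4) = Σ C(11,k) p^k (1−p)^(11−k) over k:
  k=0: C(11,0)·0.61^0·0.39^11 = 0.00003
  k=1: C(11,1)·0.61^1·0.39^10 = 0.00055
  k=2: C(11,2)·0.61^2·0.39^9 = 0.00427
  k=3: C(11,3)·0.61^3·0.39^8 = 0.02004
  k=4: C(11,4)·0.61^4·0.39^7 = 0.06270
Total = 0.08760

0.088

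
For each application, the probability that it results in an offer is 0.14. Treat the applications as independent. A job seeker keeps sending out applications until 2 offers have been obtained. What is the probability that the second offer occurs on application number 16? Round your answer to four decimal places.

0.0356

Y = trial on which the second success occurs; negative binomial, r=2, p=0.14.
P(Y=16) = C(15,1) · p^2 · (1−p)^14
= 15 · 0.0196 · 0.12105 = 0.035590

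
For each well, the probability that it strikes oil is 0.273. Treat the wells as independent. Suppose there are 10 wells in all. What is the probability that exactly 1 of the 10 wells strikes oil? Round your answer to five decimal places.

0.15487

X ~ Binomial(n=10, p=0.273).
P(X=1) = C(10,1) · p^1 · (1−p)^9
= 10 · 0.273 · 0.05673 = 0.1548718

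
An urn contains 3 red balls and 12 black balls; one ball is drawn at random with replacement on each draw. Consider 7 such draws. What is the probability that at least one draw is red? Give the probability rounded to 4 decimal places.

P(at least one) = 1 − P(none) = 1 − (1 − 0.20)^7
= 1 − 0.209715 = 0.790285

0.7903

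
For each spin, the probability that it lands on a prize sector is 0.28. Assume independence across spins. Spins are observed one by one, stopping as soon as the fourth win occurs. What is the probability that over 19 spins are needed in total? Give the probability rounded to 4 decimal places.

0.1776

Needing more than 19 spins ⇔ fewer than 4 successes in the first 19. With X ~ Binomial(19, 0.28), P(Y > 19) = P(X ≤ 3).
  k=0: C(19,0)·0.28^0·0.72^19 = 0.001947
  k=1: C(19,1)·0.28^1·0.72^18 = 0.014385
  k=2: C(19,2)·0.28^2·0.72^17 = 0.050346
  k=3: C(19,3)·0.28^3·0.72^16 = 0.110948
P(X ≤ 3) = 0.177625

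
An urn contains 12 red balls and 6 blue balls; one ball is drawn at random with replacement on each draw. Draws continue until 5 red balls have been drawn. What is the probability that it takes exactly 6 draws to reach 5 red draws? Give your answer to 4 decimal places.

0.2195

Y = trial on which the fifth success occurs; negative binomial, r=5, p=0.666667.
P(Y=6) = C(5,4) · p^5 · (1−p)^1
= 5 · 0.13169 · 0.33333 = 0.219479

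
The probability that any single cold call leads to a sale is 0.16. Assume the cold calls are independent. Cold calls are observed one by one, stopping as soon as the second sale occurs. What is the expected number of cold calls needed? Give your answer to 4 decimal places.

Y = total cold calls until the second success; negative binomial with r=2, p=0.16.
E[Y] = r / p = 2 / 0.16 = 12.500000

12.5000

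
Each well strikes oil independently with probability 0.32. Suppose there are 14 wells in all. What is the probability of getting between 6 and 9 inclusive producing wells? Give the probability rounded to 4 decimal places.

0.2696

X ~ Binomial(14, 0.32); P(6 ≤ X ≤ 9) = Σ C(14,k) p^k (1−p)^(14−k) over k:
  k=6: C(14,6)·0.32^6·0.68^8 = 0.147410
  k=7: C(14,7)·0.32^7·0.68^7 = 0.079279
  k=8: C(14,8)·0.32^8·0.68^6 = 0.032644
  k=9: C(14,9)·0.32^9·0.68^5 = 0.010241
Total = 0.269575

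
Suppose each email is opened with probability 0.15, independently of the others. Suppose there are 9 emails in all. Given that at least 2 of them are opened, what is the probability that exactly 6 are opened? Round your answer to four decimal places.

X ~ Binomial(9, 0.15). Want P(X=6 | X≥2) = P(X=6) / P(X≥2).
P(X=6) = C(9,6)·0.15^6·0.85^3 = 0.000588
P(X≥2) = 1 − 0.231617 − 0.367862 = 0.400521
Ratio = 0.000588 / 0.400521 = 0.001467

0.0015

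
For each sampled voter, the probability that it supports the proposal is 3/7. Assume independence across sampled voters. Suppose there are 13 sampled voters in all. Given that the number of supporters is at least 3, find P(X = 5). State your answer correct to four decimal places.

X ~ Binomial(13, 0.428571). Want P(X=5 | X≥3) = P(X=5) / P(X≥3).
P(X=5) = C(13,5)·0.428571^5·0.571429^8 = 0.211539
P(X≥3) = 1 − 0.000693 − 0.006753 − 0.030389 = 0.962165
Ratio = 0.211539 / 0.962165 = 0.219857

0.2199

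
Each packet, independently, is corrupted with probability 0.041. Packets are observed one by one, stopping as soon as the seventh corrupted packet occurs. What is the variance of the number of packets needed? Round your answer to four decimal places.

Y = total packets until the seventh success; negative binomial with r=7, p=0.041.
Var(Y) = r(1−p)/p² = 7·0.959 / 0.041² = 3993.456276

3993.4563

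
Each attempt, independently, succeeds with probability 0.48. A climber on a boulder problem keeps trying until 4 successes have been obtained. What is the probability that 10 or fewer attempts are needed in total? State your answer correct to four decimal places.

0.7933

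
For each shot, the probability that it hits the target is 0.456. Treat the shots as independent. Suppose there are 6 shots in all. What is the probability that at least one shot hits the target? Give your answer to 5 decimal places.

0.97408

P(at least one) = 1 − P(none) = 1 − (1 − 0.456)^6
= 1 − 0.0259175 = 0.9740825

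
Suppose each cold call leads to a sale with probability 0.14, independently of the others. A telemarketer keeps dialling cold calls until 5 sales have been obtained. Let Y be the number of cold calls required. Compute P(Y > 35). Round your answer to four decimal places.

Needing more than 35 cold calls ⇔ fewer than 5 successes in the first 35. With X ~ Binomial(35, 0.14), P(Y > 35) = P(X ≤ 4).
  k=0: C(35,0)·0.14^0·0.86^35 = 0.005099
  k=1: C(35,1)·0.14^1·0.86^34 = 0.029050
  k=2: C(35,2)·0.14^2·0.86^33 = 0.080394
  k=3: C(35,3)·0.14^3·0.86^32 = 0.143961
  k=4: C(35,4)·0.14^4·0.86^31 = 0.187484
P(X ≤ 4) = 0.445987

0.4460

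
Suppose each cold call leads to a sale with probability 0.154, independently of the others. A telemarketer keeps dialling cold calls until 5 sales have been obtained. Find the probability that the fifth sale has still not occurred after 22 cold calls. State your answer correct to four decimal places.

0.7568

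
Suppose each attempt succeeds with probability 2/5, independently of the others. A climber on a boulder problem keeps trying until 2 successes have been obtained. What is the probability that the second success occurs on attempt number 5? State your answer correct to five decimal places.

0.13824

Y = trial on which the second success occurs; negative binomial, r=2, p=0.40.
P(Y=5) = C(4,1) · p^2 · (1−p)^3
= 4 · 0.16 · 0.216 = 0.1382400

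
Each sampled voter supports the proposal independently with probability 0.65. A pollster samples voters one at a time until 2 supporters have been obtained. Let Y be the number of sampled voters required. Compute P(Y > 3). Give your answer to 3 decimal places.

Needing more than 3 sampled voters ⇔ fewer than 2 successes in the first 3. With X ~ Binomial(3, 0.65), P(Y > 3) = P(X ≤ 1).
  k=0: C(3,0)·0.65^0·0.35^3 = 0.04288
  k=1: C(3,1)·0.65^1·0.35^2 = 0.23888
P(X ≤ 1) = 0.28175

0.282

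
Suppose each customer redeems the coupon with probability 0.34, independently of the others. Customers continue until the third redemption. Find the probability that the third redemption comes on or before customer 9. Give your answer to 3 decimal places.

Finishing within 9 customers ⇔ at least 3 successes in the first 9. With X ~ Binomial(9, 0.34), P(Y ≤ 9) = 1 − P(X ≤ 2).
  k=0: C(9,0)·0.34^0·0.66^9 = 0.02376
  k=1: C(9,1)·0.34^1·0.66^8 = 0.11017
  k=2: C(9,2)·0.34^2·0.66^7 = 0.22702
1 − 0.36096 = 0.63904

0.639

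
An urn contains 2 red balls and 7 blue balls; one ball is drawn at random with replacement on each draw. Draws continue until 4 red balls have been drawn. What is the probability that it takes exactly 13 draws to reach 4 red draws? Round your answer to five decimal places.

0.05588

Y = trial on which the fourth success occurs; negative binomial, r=4, p=0.222222.
P(Y=13) = C(12,3) · p^4 · (1−p)^9
= 220 · 0.0024387 · 0.10416 = 0.0558821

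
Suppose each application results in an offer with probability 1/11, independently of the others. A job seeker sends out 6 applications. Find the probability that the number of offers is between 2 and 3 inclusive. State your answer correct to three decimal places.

X ~ Binomial(6, 0.090909); P(2 ≤ X ≤ 3) = Σ C(6,k) p^k (1−p)^(6−k) over k:
  k=2: C(6,2)·0.090909^2·0.909091^4 = 0.08467
  k=3: C(6,3)·0.090909^3·0.909091^3 = 0.01129
Total = 0.09596

0.096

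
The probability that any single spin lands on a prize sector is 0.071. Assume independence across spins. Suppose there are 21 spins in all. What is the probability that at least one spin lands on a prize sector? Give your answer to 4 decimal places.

P(at least one) = 1 − P(none) = 1 − (1 − 0.071)^21
= 1 − 0.212976 = 0.787024

0.7870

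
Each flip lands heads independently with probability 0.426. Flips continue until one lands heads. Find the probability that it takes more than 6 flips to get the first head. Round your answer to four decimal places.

Y = number of flips to the first success; geometric, p = 0.426.
P(Y > 6) = P(first 6 all fail) = (1−p)^6 = 0.035766

0.0358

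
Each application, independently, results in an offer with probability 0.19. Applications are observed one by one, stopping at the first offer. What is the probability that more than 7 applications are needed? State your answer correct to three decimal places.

0.229

Y = number of applications to the first success; geometric, p = 0.19.
P(Y > 7) = P(first 7 all fail) = (1−p)^7 = 0.22877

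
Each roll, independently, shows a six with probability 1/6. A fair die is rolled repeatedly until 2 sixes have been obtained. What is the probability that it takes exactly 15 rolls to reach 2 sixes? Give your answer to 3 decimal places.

Y = trial on which the second success occurs; negative binomial, r=2, p=0.166667.
P(Y=15) = C(14,1) · p^2 · (1−p)^13
= 14 · 0.027778 · 0.093464 = 0.03635

0.036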